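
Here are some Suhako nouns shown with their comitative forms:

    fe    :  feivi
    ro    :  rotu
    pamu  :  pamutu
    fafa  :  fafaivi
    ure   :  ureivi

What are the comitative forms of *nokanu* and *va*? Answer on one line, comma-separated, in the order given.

The pattern is rounding harmony: -tu when the last vowel of the stem is a rounded vowel (*ro*, *pamu*); -ivi when the last vowel of the stem is an unrounded vowel (*fe*, *fafa*, *ure*).
The last vowel of *nokanu* is /u/, which is a rounded vowel, so the suffix is -tu, giving *nokanutu*.
The last vowel of *va* is /a/, which is an unrounded vowel, so the suffix is -ivi, giving *vaivi*.

nokanutu, vaivi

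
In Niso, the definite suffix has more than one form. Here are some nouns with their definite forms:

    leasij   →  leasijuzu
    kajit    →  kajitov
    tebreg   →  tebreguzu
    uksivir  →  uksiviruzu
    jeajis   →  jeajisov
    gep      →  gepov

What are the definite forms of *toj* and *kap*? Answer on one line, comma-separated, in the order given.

The pattern is voicing of the final consonant: -ov when the stem ends in a voiceless consonant (*kajit*, *jeajis*, *gep*); -uzu when the stem ends in a voiced consonant (*leasij*, *tebreg*, *uksivir*).
The final consonant of *toj* is /j/, which is voiced, so the suffix is -uzu, giving *tojuzu*.
*kap* — final consonant /p/ (voiceless) → -ov → *kapov*.

tojuzu, kapov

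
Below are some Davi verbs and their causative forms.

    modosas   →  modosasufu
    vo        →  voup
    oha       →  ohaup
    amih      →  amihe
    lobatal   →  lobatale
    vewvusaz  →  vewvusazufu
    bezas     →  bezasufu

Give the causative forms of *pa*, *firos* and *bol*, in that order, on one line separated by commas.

paup, firosufu, bole

The suffix is conditioned by the final sound: -ufu when the stem ends in a sibilant (*modosas*, *vewvusaz*, *bezas*); -e when the stem ends in a non-sibilant consonant (*amih*, *lobatal*); -up when the stem ends in a vowel (*vo*, *oha*).
The final sound of *pa* is /a/, which is a vowel, so the suffix is -up, giving *paup*.
*firos* — final sound /s/ (a sibilant) → -ufu → *firosufu*.
The final sound of *bol* is /l/, which is a non-sibilant consonant, so the suffix is -e, giving *bole*.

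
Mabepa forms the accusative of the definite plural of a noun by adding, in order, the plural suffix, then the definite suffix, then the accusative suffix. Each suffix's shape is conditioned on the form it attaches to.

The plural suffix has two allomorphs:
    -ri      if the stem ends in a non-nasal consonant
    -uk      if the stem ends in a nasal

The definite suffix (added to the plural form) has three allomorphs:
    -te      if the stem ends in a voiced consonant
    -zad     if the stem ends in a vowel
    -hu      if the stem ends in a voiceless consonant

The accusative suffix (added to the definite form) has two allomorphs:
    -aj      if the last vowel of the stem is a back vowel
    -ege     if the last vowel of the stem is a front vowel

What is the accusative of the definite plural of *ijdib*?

*ijdib* — final consonant /b/ (non-nasal) → -ri → *ijdibri*.
The plural form *ijdibri*: final sound = /i/, a vowel → -zad → *ijdibrizad*.
The definite form *ijdibrizad* — last vowel /a/ (a back vowel) → -aj → *ijdibrizadaj*.

ijdibrizadaj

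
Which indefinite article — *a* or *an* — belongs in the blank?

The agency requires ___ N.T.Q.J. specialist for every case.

an

The indefinite article is chosen by the initial *sound* of the following word, not its spelling.
The initialism *N.T.Q.J.* is read letter by letter; the first letter, N, is pronounced /ɛn/, which begins with a vowel sound.
So the article is *an*: The agency requires an N.T.Q.J. specialist for every case.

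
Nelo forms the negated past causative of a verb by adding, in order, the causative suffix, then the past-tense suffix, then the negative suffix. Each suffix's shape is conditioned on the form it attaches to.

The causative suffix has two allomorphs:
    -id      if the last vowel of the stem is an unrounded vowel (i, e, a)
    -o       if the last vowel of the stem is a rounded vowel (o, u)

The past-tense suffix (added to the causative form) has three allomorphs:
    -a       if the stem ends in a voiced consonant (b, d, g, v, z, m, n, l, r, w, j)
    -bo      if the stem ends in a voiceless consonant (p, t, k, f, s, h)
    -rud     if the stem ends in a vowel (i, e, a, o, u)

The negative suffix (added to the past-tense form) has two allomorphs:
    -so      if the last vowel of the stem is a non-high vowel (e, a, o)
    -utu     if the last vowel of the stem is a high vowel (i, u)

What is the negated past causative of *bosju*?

bosjuorudutu

Since the last vowel of *bosju* is /u/ (a rounded vowel), it takes -o, giving *bosjuo*.
The final sound of the causative form *bosjuo* is /o/, which is a vowel, so the past-tense suffix is -rud, giving *bosjuorud*.
The past-tense form *bosjuorud* — last vowel /u/ (a high vowel) → -utu → *bosjuorudutu*.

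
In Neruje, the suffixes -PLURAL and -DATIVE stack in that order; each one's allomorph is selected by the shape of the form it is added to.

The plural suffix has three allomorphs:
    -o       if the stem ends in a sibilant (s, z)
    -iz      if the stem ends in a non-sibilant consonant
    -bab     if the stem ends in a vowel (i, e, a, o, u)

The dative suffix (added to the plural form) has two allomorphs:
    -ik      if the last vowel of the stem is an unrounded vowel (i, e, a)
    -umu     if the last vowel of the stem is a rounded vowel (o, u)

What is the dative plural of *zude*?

The final sound of *zude* is /e/, which is a vowel, so the plural suffix is -bab, giving *zudebab*.
Since the last vowel of the plural form *zudebab* is /a/ (an unrounded vowel), it takes -ik, giving *zudebabik*.

zudebabik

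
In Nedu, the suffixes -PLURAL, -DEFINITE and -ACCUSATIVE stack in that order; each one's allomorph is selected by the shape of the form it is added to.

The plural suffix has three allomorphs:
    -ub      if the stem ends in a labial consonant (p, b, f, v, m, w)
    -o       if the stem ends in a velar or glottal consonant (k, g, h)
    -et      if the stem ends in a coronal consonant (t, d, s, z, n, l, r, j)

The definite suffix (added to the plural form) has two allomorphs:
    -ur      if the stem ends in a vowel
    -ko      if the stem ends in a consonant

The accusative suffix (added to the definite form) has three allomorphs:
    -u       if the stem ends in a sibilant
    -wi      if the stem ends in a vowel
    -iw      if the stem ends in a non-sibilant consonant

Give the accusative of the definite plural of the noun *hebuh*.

Since the final consonant of *hebuh* is /h/ (velar/glottal), it takes -o, giving *hebuho*.
The final sound of the plural form *hebuho* is /o/, which is a vowel, so the definite suffix is -ur, giving *hebuhour*.
The definite form *hebuhour* — final sound /r/ (a non-sibilant consonant) → -iw → *hebuhouriw*.

hebuhouriw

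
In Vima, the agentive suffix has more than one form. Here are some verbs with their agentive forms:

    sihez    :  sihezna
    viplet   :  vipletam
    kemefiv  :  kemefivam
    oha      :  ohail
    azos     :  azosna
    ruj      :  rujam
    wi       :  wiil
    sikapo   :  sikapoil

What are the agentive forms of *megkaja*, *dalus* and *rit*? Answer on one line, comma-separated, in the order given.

The pattern is sibilance of the final sound: -na when the stem ends in a sibilant (*sihez*, *azos*); -am when the stem ends in a non-sibilant consonant (*viplet*, *kemefiv*, *ruj*); -il when the stem ends in a vowel (*oha*, *wi*, *sikapo*).
The final sound of *megkaja* is /a/, which is a vowel, so the suffix is -il, giving *megkajail*.
*dalus* — final sound /s/ (a sibilant) → -na → *dalusna*.
The final sound of *rit* is /t/, which is a non-sibilant consonant, so the suffix is -am, giving *ritam*.

megkajail, dalusna, ritam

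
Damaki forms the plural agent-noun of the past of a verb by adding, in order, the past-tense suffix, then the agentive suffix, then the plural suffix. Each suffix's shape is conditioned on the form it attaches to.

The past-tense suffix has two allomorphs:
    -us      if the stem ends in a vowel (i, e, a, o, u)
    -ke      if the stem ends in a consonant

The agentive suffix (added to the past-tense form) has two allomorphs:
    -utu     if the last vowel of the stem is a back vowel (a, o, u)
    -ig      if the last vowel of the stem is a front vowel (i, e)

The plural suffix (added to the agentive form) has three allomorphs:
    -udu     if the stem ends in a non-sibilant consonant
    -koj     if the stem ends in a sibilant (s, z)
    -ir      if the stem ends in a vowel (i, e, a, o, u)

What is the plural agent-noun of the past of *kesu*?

kesuusutuir

*kesu*: final sound = /u/, a vowel → -us → *kesuus*.
Since the last vowel of the past-tense form *kesuus* is /u/ (a back vowel), it takes -utu, giving *kesuusutu*.
Since the final sound of the agentive form *kesuusutu* is /u/ (a vowel), it takes -ir, giving *kesuusutuir*.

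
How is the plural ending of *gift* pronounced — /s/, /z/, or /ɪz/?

The stem *gift* ends in a voiceless non-sibilant consonant.
The plural suffix surfaces as /ɪz/ after sibilants, /s/ after other voiceless consonants, and /z/ after other voiced sounds.
So the plural -s on *gift* is pronounced /s/.

/s/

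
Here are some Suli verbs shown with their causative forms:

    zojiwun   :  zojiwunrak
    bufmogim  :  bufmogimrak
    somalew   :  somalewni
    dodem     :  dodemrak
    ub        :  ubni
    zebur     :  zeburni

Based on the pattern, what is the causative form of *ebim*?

ebimrak

The suffix is conditioned by the final consonant: -rak when the stem ends in a nasal (*zojiwun*, *bufmogim*, *dodem*); -ni when the stem ends in a non-nasal consonant (*somalew*, *ub*, *zebur*).
Since the final consonant of *ebim* is /m/ (a nasal), it takes -rak, giving *ebimrak*.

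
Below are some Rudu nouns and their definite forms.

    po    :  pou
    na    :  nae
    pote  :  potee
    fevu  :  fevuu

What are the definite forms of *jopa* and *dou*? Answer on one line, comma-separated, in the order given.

jopae, douu

Looking at the last vowel of each stem: -u when the last vowel of the stem is a rounded vowel (*po*, *fevu*); -e when the last vowel of the stem is an unrounded vowel (*na*, *pote*).
Since the last vowel of *jopa* is /a/ (an unrounded vowel), it takes -e, giving *jopae*.
*dou* — last vowel /u/ (a rounded vowel) → -u → *douu*.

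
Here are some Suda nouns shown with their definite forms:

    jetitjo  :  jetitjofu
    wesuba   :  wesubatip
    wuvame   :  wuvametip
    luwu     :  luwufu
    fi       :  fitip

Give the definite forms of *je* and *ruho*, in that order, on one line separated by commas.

The pattern is rounding harmony: -fu when the last vowel of the stem is a rounded vowel (*jetitjo*, *luwu*); -tip when the last vowel of the stem is an unrounded vowel (*wesuba*, *wuvame*, *fi*).
*je* — last vowel /e/ (an unrounded vowel) → -tip → *jetip*.
Since the last vowel of *ruho* is /o/ (a rounded vowel), it takes -fu, giving *ruhofu*.

jetip, ruhofu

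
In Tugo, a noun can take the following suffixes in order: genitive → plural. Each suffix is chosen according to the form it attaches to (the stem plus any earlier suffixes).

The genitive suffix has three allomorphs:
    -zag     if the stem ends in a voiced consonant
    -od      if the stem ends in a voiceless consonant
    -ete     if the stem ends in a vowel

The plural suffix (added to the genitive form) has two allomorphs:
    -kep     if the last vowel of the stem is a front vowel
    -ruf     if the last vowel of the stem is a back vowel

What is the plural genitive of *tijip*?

The final sound of *tijip* is /p/, which is a voiceless consonant, so the genitive suffix is -od, giving *tijipod*.
The last vowel of the genitive form *tijipod* is /o/, which is a back vowel, so the plural suffix is -ruf, giving *tijipodruf*.

tijipodruf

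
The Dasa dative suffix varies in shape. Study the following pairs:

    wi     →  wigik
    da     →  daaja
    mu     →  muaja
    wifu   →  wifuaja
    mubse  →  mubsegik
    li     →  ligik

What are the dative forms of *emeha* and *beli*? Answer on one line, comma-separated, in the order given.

The suffix is conditioned by the last vowel: -gik when the last vowel of the stem is a front vowel (*wi*, *mubse*, *li*); -aja when the last vowel of the stem is a back vowel (*da*, *mu*, *wifu*).
The last vowel of *emeha* is /a/, which is a back vowel, so the suffix is -aja, giving *emehaaja*.
The last vowel of *beli* is /i/, which is a front vowel, so the suffix is -gik, giving *beligik*.

emehaaja, beligik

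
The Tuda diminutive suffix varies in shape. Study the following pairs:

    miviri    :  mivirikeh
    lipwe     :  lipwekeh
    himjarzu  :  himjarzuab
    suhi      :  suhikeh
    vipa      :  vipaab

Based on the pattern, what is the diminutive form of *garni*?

The pattern is front/back vowel harmony: -keh when the last vowel of the stem is a front vowel (*miviri*, *lipwe*, *suhi*); -ab when the last vowel of the stem is a back vowel (*himjarzu*, *vipa*).
*garni*: last vowel = /i/, a front vowel → -keh → *garnikeh*.

garnikeh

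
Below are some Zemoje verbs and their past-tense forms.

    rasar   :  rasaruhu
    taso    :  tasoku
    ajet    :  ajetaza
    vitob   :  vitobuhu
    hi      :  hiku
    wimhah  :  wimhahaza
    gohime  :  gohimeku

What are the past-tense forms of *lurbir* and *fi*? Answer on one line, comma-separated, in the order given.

lurbiruhu, fiku

The suffix is conditioned by the final sound: -aza when the stem ends in a voiceless consonant (*ajet*, *wimhah*); -uhu when the stem ends in a voiced consonant (*rasar*, *vitob*); -ku when the stem ends in a vowel (*taso*, *hi*, *gohime*).
The final sound of *lurbir* is /r/, which is a voiced consonant, so the suffix is -uhu, giving *lurbiruhu*.
*fi* — final sound /i/ (a vowel) → -ku → *fiku*.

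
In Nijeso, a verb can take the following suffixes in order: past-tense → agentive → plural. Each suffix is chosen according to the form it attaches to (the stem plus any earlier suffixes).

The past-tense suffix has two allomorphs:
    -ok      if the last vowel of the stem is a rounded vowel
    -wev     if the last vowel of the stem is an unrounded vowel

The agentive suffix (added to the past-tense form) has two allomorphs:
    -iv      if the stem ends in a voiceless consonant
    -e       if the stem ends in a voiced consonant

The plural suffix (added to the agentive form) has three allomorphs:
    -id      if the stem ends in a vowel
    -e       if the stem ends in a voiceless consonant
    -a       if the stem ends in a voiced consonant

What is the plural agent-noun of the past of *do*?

Since the last vowel of *do* is /o/ (a rounded vowel), it takes -ok, giving *dook*.
The past-tense form *dook* — final consonant /k/ (voiceless) → -iv → *dookiv*.
The final sound of the agentive form *dookiv* is /v/, which is a voiced consonant, so the plural suffix is -a, giving *dookiva*.

dookiva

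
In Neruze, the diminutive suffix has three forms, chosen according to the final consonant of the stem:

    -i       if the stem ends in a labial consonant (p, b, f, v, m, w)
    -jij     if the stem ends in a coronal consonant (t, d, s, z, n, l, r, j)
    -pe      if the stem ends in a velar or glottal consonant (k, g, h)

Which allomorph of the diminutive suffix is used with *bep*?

-i

Since the final consonant of *bep* is /p/ (labial), it takes -i.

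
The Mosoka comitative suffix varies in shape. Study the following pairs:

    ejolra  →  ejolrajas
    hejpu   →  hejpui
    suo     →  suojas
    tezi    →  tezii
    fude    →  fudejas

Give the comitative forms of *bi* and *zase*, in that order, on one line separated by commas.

The suffix is conditioned by the last vowel: -i when the last vowel of the stem is a high vowel (*hejpu*, *tezi*); -jas when the last vowel of the stem is a non-high vowel (*ejolra*, *suo*, *fude*).
The last vowel of *bi* is /i/, which is a high vowel, so the suffix is -i, giving *bii*.
*zase*: last vowel = /e/, a non-high vowel → -jas → *zasejas*.

bii, zasejas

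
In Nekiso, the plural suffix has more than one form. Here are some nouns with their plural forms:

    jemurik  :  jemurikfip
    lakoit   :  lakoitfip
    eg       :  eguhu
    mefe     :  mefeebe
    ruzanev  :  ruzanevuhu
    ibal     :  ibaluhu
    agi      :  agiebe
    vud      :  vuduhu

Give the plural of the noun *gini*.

Looking at the final sound of each stem: -fip when the stem ends in a voiceless consonant (*jemurik*, *lakoit*); -uhu when the stem ends in a voiced consonant (*eg*, *ruzanev*, *ibal*, *vud*); -ebe when the stem ends in a vowel (*mefe*, *agi*).
*gini* — final sound /i/ (a vowel) → -ebe → *giniebe*.

giniebe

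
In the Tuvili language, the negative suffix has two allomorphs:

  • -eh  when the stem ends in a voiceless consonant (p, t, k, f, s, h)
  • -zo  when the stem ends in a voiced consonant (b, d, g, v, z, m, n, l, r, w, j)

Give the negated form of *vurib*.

vuribzo

*vurib* — final consonant /b/ (voiced) → -zo → *vuribzo*.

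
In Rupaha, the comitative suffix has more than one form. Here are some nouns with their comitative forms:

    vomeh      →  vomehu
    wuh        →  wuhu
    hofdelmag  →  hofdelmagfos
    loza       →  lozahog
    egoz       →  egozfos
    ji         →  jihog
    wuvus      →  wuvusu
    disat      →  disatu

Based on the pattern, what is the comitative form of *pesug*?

pesugfos

The alternation tracks the final sound of the stem — -u when the stem ends in a voiceless consonant (*vomeh*, *wuh*, *wuvus*, *disat*); -fos when the stem ends in a voiced consonant (*hofdelmag*, *egoz*); -hog when the stem ends in a vowel (*loza*, *ji*).
*pesug* — final sound /g/ (a voiced consonant) → -fos → *pesugfos*.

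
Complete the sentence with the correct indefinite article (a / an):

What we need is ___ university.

The indefinite article is chosen by the initial *sound* of the following word, not its spelling.
*university* begins with the sound /juː/ (u pronounced /juː/) — a consonant sound.
So the article is *a*: What we need is a university.

a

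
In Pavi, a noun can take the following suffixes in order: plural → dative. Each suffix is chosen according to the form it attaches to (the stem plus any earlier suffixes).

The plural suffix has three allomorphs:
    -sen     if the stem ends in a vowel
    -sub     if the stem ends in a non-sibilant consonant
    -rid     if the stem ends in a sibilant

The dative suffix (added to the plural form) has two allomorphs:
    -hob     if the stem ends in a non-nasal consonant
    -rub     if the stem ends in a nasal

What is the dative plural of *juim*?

juimsubhob

*juim*: final sound = /m/, a non-sibilant consonant → -sub → *juimsub*.
The plural form *juimsub* — final consonant /b/ (non-nasal) → -hob → *juimsubhob*.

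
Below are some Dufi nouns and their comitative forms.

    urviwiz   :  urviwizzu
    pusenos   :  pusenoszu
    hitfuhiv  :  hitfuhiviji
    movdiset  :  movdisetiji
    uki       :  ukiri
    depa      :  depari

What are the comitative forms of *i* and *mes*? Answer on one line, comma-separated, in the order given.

iri, meszu

The pattern is sibilance of the final sound: -zu when the stem ends in a sibilant (*urviwiz*, *pusenos*); -iji when the stem ends in a non-sibilant consonant (*hitfuhiv*, *movdiset*); -ri when the stem ends in a vowel (*uki*, *depa*).
*i*: final sound = /i/, a vowel → -ri → *iri*.
*mes*: final sound = /s/, a sibilant → -zu → *meszu*.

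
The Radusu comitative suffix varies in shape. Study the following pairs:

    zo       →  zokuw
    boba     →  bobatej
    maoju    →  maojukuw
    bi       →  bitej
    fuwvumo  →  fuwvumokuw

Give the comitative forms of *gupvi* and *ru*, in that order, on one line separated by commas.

gupvitej, rukuw

Looking at the last vowel of each stem: -kuw when the last vowel of the stem is a rounded vowel (*zo*, *maoju*, *fuwvumo*); -tej when the last vowel of the stem is an unrounded vowel (*boba*, *bi*).
*gupvi*: last vowel = /i/, an unrounded vowel → -tej → *gupvitej*.
The last vowel of *ru* is /u/, which is a rounded vowel, so the suffix is -kuw, giving *rukuw*.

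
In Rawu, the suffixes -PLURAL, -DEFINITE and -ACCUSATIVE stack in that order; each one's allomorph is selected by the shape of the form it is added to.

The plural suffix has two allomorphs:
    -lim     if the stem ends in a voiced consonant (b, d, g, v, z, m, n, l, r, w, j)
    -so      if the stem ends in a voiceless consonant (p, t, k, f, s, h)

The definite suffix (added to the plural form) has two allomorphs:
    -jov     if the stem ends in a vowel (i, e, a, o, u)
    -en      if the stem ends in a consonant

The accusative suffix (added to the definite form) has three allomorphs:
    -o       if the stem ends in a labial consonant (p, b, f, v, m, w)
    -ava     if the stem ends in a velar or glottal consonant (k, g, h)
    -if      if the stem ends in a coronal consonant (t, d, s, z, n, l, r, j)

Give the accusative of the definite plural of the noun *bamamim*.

*bamamim*: final consonant = /m/, voiced → -lim → *bamamimlim*.
Since the final sound of the plural form *bamamimlim* is /m/ (a consonant), it takes -en, giving *bamamimlimen*.
The definite form *bamamimlimen*: final consonant = /n/, coronal → -if → *bamamimlimenif*.

bamamimlimenif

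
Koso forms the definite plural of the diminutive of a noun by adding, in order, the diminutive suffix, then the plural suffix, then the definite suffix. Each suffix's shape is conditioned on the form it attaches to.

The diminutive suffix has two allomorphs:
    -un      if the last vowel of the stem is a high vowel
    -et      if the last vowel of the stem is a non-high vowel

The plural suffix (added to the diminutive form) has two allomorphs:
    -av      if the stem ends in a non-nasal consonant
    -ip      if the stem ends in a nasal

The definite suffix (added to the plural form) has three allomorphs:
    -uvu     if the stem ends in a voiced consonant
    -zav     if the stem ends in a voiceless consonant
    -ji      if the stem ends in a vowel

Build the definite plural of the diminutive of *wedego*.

wedegoetavuvu

Since the last vowel of *wedego* is /o/ (a non-high vowel), it takes -et, giving *wedegoet*.
The diminutive form *wedegoet* — final consonant /t/ (non-nasal) → -av → *wedegoetav*.
Since the final sound of the plural form *wedegoetav* is /v/ (a voiced consonant), it takes -uvu, giving *wedegoetavuvu*.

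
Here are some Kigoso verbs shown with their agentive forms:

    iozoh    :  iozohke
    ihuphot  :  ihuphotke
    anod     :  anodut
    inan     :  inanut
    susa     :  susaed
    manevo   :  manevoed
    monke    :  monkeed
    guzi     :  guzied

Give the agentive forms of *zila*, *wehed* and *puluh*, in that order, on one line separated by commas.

Looking at the final sound of each stem: -ke when the stem ends in a voiceless consonant (*iozoh*, *ihuphot*); -ut when the stem ends in a voiced consonant (*anod*, *inan*); -ed when the stem ends in a vowel (*susa*, *manevo*, *monke*, *guzi*).
*zila*: final sound = /a/, a vowel → -ed → *zilaed*.
*wehed* — final sound /d/ (a voiced consonant) → -ut → *wehedut*.
*puluh* — final sound /h/ (a voiceless consonant) → -ke → *puluhke*.

zilaed, wehedut, puluhke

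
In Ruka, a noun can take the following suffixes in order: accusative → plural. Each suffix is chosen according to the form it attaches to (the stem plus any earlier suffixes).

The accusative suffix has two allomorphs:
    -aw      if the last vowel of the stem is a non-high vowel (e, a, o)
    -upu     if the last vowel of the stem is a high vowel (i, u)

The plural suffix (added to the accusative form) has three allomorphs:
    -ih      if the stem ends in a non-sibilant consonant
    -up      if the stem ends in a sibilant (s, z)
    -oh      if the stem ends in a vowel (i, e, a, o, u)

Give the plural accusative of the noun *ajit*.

ajitupuoh

The last vowel of *ajit* is /i/, which is a high vowel, so the accusative suffix is -upu, giving *ajitupu*.
Since the final sound of the accusative form *ajitupu* is /u/ (a vowel), it takes -oh, giving *ajitupuoh*.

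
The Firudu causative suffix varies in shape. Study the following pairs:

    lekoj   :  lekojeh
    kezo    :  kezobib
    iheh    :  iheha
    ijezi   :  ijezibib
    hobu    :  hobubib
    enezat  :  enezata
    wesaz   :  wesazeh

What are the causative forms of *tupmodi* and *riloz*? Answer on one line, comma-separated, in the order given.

The suffix is conditioned by the final sound: -a when the stem ends in a voiceless consonant (*iheh*, *enezat*); -eh when the stem ends in a voiced consonant (*lekoj*, *wesaz*); -bib when the stem ends in a vowel (*kezo*, *ijezi*, *hobu*).
Since the final sound of *tupmodi* is /i/ (a vowel), it takes -bib, giving *tupmodibib*.
Since the final sound of *riloz* is /z/ (a voiced consonant), it takes -eh, giving *rilozeh*.

tupmodibib, rilozeh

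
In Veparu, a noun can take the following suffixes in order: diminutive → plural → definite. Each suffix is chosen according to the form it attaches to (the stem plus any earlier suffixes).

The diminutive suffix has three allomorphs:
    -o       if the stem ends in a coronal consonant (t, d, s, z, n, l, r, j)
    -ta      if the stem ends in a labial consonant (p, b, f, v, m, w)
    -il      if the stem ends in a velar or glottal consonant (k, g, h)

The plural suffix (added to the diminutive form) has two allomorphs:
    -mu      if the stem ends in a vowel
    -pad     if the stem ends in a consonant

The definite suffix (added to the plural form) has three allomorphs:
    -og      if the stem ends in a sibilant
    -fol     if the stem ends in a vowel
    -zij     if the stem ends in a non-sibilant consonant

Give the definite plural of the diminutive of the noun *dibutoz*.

Since the final consonant of *dibutoz* is /z/ (coronal), it takes -o, giving *dibutozo*.
The final sound of the diminutive form *dibutozo* is /o/, which is a vowel, so the plural suffix is -mu, giving *dibutozomu*.
The plural form *dibutozomu*: final sound = /u/, a vowel → -fol → *dibutozomufol*.

dibutozomufol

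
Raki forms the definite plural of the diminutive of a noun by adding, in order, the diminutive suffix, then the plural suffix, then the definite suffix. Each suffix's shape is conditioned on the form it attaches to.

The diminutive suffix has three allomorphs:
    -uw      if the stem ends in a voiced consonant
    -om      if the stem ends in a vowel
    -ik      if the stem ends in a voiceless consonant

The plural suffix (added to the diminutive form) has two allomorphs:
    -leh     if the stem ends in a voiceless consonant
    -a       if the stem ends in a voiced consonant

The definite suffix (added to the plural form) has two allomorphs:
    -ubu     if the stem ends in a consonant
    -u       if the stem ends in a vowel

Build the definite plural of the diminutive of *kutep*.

*kutep*: final sound = /p/, a voiceless consonant → -ik → *kutepik*.
The final consonant of the diminutive form *kutepik* is /k/, which is voiceless, so the plural suffix is -leh, giving *kutepikleh*.
Since the final sound of the plural form *kutepikleh* is /h/ (a consonant), it takes -ubu, giving *kutepiklehubu*.

kutepiklehubu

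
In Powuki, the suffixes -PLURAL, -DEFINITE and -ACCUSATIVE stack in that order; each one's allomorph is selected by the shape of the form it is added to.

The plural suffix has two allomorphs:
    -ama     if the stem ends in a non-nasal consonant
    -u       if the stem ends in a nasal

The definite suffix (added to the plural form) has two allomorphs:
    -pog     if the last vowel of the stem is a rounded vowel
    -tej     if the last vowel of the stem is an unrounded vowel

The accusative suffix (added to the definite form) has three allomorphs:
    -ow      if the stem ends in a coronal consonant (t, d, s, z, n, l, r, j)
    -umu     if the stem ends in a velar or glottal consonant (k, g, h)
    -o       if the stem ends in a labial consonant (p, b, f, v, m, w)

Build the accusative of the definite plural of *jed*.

jedamatejow

Since the final consonant of *jed* is /d/ (non-nasal), it takes -ama, giving *jedama*.
The last vowel of the plural form *jedama* is /a/, which is an unrounded vowel, so the definite suffix is -tej, giving *jedamatej*.
The definite form *jedamatej*: final consonant = /j/, coronal → -ow → *jedamatejow*.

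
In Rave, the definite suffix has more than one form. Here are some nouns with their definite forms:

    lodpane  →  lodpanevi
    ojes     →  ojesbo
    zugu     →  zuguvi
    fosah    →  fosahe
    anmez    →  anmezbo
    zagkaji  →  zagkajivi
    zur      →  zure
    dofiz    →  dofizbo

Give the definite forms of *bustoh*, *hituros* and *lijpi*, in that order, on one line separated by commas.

bustohe, hiturosbo, lijpivi

The suffix is conditioned by the final sound: -bo when the stem ends in a sibilant (*ojes*, *anmez*, *dofiz*); -e when the stem ends in a non-sibilant consonant (*fosah*, *zur*); -vi when the stem ends in a vowel (*lodpane*, *zugu*, *zagkaji*).
*bustoh* — final sound /h/ (a non-sibilant consonant) → -e → *bustohe*.
Since the final sound of *hituros* is /s/ (a sibilant), it takes -bo, giving *hiturosbo*.
Since the final sound of *lijpi* is /i/ (a vowel), it takes -vi, giving *lijpivi*.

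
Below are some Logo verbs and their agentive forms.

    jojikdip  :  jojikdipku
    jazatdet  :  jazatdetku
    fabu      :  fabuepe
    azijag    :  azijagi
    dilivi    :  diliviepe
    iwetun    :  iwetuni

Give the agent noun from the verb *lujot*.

lujotku

The suffix is conditioned by the final sound: -ku when the stem ends in a voiceless consonant (*jojikdip*, *jazatdet*); -i when the stem ends in a voiced consonant (*azijag*, *iwetun*); -epe when the stem ends in a vowel (*fabu*, *dilivi*).
*lujot*: final sound = /t/, a voiceless consonant → -ku → *lujotku*.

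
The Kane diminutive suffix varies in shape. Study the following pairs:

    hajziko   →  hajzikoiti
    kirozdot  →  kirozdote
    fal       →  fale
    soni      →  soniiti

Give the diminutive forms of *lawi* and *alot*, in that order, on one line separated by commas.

lawiiti, alote

The alternation tracks the final sound of the stem — -e when the stem ends in a consonant (*kirozdot*, *fal*); -iti when the stem ends in a vowel (*hajziko*, *soni*).
Since the final sound of *lawi* is /i/ (a vowel), it takes -iti, giving *lawiiti*.
The final sound of *alot* is /t/, which is a consonant, so the suffix is -e, giving *alote*.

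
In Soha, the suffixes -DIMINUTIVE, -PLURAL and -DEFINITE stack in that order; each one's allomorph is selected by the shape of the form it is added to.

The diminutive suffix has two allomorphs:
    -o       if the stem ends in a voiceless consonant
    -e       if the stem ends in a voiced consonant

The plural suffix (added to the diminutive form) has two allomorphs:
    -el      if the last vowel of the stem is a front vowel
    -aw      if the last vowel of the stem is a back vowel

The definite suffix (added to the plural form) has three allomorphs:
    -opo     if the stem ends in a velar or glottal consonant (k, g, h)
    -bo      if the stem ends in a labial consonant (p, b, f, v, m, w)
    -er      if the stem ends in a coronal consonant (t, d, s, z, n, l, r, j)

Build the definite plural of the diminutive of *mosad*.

*mosad* — final consonant /d/ (voiced) → -e → *mosade*.
The diminutive form *mosade*: last vowel = /e/, a front vowel → -el → *mosadeel*.
The plural form *mosadeel* — final consonant /l/ (coronal) → -er → *mosadeeler*.

mosadeeler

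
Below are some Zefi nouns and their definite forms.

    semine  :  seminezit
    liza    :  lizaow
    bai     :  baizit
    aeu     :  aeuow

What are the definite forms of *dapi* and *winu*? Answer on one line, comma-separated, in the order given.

dapizit, winuow

The alternation tracks the last vowel of the stem — -zit when the last vowel of the stem is a front vowel (*semine*, *bai*); -ow when the last vowel of the stem is a back vowel (*liza*, *aeu*).
Since the last vowel of *dapi* is /i/ (a front vowel), it takes -zit, giving *dapizit*.
*winu* — last vowel /u/ (a back vowel) → -ow → *winuow*.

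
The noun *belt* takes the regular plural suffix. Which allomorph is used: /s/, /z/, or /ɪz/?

The stem *belt* ends in a voiceless non-sibilant consonant.
The plural suffix surfaces as /ɪz/ after sibilants, /s/ after other voiceless consonants, and /z/ after other voiced sounds.
So the plural -s on *belt* is pronounced /s/.

/s/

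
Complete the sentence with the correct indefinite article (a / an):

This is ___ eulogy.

a

The indefinite article is chosen by the initial *sound* of the following word, not its spelling.
*eulogy* begins with the sound /juː/ (eu pronounced /juː/) — a consonant sound.
So the article is *a*: This is a eulogy.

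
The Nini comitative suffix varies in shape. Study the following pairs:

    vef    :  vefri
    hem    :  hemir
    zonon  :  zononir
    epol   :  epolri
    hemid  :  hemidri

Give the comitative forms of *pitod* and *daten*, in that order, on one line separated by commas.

pitodri, datenir

Looking at the final consonant of each stem: -ir when the stem ends in a nasal (*hem*, *zonon*); -ri when the stem ends in a non-nasal consonant (*vef*, *epol*, *hemid*).
Since the final consonant of *pitod* is /d/ (non-nasal), it takes -ri, giving *pitodri*.
*daten* — final consonant /n/ (a nasal) → -ir → *datenir*.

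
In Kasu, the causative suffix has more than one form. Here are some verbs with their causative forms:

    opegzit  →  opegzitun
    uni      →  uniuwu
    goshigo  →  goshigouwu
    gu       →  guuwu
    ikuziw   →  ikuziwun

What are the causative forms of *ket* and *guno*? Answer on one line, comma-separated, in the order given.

ketun, gunouwu

The pattern is consonant vs. vowel: -un when the stem ends in a consonant (*opegzit*, *ikuziw*); -uwu when the stem ends in a vowel (*uni*, *goshigo*, *gu*).
Since the final sound of *ket* is /t/ (a consonant), it takes -un, giving *ketun*.
Since the final sound of *guno* is /o/ (a vowel), it takes -uwu, giving *gunouwu*.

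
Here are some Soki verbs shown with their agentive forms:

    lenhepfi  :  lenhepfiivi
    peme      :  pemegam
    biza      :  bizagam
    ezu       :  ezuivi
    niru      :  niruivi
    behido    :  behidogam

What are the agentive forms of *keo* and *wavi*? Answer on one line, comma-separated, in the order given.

keogam, waviivi

The suffix is conditioned by the last vowel: -ivi when the last vowel of the stem is a high vowel (*lenhepfi*, *ezu*, *niru*); -gam when the last vowel of the stem is a non-high vowel (*peme*, *biza*, *behido*).
*keo*: last vowel = /o/, a non-high vowel → -gam → *keogam*.
*wavi* — last vowel /i/ (a high vowel) → -ivi → *waviivi*.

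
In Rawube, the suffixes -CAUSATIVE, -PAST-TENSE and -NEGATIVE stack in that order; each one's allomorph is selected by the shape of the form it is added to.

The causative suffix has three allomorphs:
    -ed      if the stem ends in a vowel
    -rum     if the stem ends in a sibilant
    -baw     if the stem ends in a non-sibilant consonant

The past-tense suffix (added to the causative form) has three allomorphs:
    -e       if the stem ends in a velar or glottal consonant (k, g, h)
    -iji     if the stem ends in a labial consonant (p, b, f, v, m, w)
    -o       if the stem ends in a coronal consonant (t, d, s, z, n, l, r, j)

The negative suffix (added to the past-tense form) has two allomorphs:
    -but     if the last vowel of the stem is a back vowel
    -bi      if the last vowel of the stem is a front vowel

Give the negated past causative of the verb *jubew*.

jubewbawijibi

The final sound of *jubew* is /w/, which is a non-sibilant consonant, so the causative suffix is -baw, giving *jubewbaw*.
The causative form *jubewbaw*: final consonant = /w/, labial → -iji → *jubewbawiji*.
The last vowel of the past-tense form *jubewbawiji* is /i/, which is a front vowel, so the negative suffix is -bi, giving *jubewbawijibi*.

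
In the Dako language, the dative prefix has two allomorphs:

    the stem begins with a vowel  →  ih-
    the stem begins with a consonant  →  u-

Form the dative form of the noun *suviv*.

*suviv* — first sound /s/ (a consonant) → u- → *usuviv*.

usuviv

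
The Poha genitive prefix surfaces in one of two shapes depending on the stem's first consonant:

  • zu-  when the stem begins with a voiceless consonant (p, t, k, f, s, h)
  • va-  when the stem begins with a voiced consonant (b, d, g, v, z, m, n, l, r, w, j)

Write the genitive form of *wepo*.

vawepo

The first consonant of *wepo* is /w/, which is voiced, so the prefix is va-, giving *vawepo*.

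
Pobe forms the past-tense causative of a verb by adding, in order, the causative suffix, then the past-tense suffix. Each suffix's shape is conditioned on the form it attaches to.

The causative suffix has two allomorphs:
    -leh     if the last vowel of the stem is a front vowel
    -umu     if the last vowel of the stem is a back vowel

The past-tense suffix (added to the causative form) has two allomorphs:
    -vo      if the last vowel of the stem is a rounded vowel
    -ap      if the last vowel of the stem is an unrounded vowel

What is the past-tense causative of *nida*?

nidaumuvo

*nida*: last vowel = /a/, a back vowel → -umu → *nidaumu*.
The causative form *nidaumu*: last vowel = /u/, a rounded vowel → -vo → *nidaumuvo*.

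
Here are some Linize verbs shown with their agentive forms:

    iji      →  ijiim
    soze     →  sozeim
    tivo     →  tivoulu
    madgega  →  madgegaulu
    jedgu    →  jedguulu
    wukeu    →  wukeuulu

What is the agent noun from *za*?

zaulu

The suffix is conditioned by the last vowel: -im when the last vowel of the stem is a front vowel (*iji*, *soze*); -ulu when the last vowel of the stem is a back vowel (*tivo*, *madgega*, *jedgu*, *wukeu*).
*za* — last vowel /a/ (a back vowel) → -ulu → *zaulu*.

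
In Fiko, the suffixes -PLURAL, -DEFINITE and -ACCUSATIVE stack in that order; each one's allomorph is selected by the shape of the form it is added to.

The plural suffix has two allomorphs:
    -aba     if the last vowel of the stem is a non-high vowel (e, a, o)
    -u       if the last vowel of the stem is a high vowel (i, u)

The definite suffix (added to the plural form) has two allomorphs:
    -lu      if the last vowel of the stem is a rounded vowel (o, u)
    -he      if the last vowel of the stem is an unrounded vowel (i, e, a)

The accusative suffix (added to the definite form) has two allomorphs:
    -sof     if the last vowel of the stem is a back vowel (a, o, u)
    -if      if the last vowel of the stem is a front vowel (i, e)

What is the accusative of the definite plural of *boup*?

The last vowel of *boup* is /u/, which is a high vowel, so the plural suffix is -u, giving *boupu*.
Since the last vowel of the plural form *boupu* is /u/ (a rounded vowel), it takes -lu, giving *boupulu*.
The definite form *boupulu*: last vowel = /u/, a back vowel → -sof → *boupulusof*.

boupulusof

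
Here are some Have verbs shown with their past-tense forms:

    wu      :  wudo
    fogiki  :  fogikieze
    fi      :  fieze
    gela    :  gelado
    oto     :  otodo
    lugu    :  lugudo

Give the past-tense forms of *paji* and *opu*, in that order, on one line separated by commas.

pajieze, opudo

Looking at the last vowel of each stem: -eze when the last vowel of the stem is a front vowel (*fogiki*, *fi*); -do when the last vowel of the stem is a back vowel (*wu*, *gela*, *oto*, *lugu*).
*paji*: last vowel = /i/, a front vowel → -eze → *pajieze*.
The last vowel of *opu* is /u/, which is a back vowel, so the suffix is -do, giving *opudo*.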